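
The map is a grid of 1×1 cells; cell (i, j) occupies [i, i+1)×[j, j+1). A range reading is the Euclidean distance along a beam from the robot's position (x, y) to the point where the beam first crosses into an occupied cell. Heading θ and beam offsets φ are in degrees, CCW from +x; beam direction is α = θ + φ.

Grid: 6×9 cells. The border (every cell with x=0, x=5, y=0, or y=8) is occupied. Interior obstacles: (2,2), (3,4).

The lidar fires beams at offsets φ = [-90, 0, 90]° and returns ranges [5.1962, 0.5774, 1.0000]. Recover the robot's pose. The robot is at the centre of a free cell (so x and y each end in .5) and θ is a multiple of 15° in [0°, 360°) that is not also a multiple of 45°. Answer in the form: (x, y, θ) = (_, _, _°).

The pose lattice has 26·16 = 416 candidates. Test each by forward raycasting.
  (4.5, 1.5, 105°): beam 1 = 0.5176 ≠ 5.1962 ✗
  (4.5, 3.5, 210°): beam 1 = 1.0000 ≠ 5.1962 ✗
  (3.5, 7.5, 75°): beam 1 = 1.5529 ≠ 5.1962 ✗
  …
  (1.5, 3.5, 150°): r_1=5.1962, r_2=0.5774, r_3=1.0000 — all match ✓
Only this pose fits every beam.

(x, y, θ) = (1.5, 3.5, 150°)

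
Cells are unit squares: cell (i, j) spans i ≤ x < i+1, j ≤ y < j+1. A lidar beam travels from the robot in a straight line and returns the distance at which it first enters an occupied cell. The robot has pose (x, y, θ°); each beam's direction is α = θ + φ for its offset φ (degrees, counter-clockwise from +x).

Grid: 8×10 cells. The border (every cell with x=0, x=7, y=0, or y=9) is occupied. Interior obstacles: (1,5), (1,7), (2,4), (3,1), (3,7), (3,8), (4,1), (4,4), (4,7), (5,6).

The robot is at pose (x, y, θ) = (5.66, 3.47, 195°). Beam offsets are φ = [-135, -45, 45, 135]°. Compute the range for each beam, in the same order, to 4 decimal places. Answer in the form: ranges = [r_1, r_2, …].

beam 1: φ=-135°, α=60°
  d=(0.5000,0.8660)  start (5,3)  tX=0.6800 tY=0.6120  stride 1/|dx|=2.0000 1/|dy|=1.1547
    cross y-line → (5,4), t=0.6120
    cross x-line → (6,4), t=0.6800
    cross y-line → (6,5), t=1.7667
    cross x-line → (7,5), t=2.6800 (wall)
  → r_1 = 2.6800
beam 2: φ=-45°, α=150°
  d=(-0.8660,0.5000)  start (5,3)  tX=0.7621 tY=1.0600  stride 1/|dx|=1.1547 1/|dy|=2.0000
    cross x-line → (4,3), t=0.7621
    cross y-line → (4,4), t=1.0600 (wall)
  → r_2 = 1.0600
beam 3: φ=45°, α=240°
  d=(-0.5000,-0.8660)  start (5,3)  tX=1.3200 tY=0.5427  stride 1/|dx|=2.0000 1/|dy|=1.1547
    cross y-line → (5,2), t=0.5427
    cross x-line → (4,2), t=1.3200
    cross y-line → (4,1), t=1.6974 (wall)
  → r_3 = 1.6974
beam 4: φ=135°, α=330°
  d=(0.8660,-0.5000)  start (5,3)  tX=0.3926 tY=0.9400  stride 1/|dx|=1.1547 1/|dy|=2.0000
    cross x-line → (6,3), t=0.3926
    cross y-line → (6,2), t=0.9400
    cross x-line → (7,2), t=1.5473 (wall)
  → r_4 = 1.5473

ranges = [2.6800, 1.0600, 1.6974, 1.5473]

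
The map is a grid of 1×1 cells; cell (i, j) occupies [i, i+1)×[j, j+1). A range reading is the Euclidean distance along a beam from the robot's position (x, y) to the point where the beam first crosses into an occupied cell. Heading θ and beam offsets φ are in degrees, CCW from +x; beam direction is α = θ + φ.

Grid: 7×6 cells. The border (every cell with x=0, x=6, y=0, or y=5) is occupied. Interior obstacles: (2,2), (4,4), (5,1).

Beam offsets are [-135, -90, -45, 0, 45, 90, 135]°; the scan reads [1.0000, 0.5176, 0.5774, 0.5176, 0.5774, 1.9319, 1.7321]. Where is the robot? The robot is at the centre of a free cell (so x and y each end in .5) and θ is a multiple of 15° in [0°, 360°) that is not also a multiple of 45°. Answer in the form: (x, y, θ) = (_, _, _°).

Candidates: 17 free-cell centres × 16 headings = 272 poses. Raycast each; keep the one whose scan matches to 4 dp.
  (1.5, 4.5, 300°): beam 1 = 0.5176 ≠ 1.0000 ✗
  (4.5, 3.5, 120°): beam 1 = 1.5529 ≠ 1.0000 ✗
  (3.5, 1.5, 165°): beam 1 = 2.8868 ≠ 1.0000 ✗
  (1.5, 1.5, 150°): beam 1 = 4.6587 ≠ 1.0000 ✗
  …
  (1.5, 4.5, 165°): r_1=1.0000, r_2=0.5176, r_3=0.5774, r_4=0.5176, r_5=0.5774, r_6=1.9319, r_7=1.7321 — all match ✓
Only this pose fits every beam.

(x, y, θ) = (1.5, 4.5, 165°)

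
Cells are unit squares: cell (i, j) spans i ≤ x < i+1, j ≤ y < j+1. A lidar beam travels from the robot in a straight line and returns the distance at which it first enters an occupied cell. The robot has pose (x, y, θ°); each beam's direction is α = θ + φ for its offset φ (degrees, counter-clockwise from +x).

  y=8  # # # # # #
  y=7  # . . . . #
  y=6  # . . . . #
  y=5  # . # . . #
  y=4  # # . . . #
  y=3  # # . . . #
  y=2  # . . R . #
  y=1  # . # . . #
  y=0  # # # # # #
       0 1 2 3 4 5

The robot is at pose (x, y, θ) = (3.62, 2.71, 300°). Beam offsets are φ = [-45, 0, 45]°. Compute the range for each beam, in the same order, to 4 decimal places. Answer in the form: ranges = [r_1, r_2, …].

ranges = [1.7703, 1.9745, 1.4287]

beam 1: φ=-45°, α=255°
  cosα=-0.2588 sinα=-0.9659 | (3,2) | tMaxX 2.3955 tMaxY 0.7350 | tΔX 3.8637 tΔY 1.0353
    t=0.7350 [y] (3,1)
    t=1.7703 [y] (3,0) — stop
  → r_1 = 1.7703
beam 2: φ=0°, α=300°
  cosα=0.5000 sinα=-0.8660 | (3,2) | tMaxX 0.7600 tMaxY 0.8198 | tΔX 2.0000 tΔY 1.1547
    t=0.7600 [x] (4,2)
    t=0.8198 [y] (4,1)
    t=1.9745 [y] (4,0) — stop
  → r_2 = 1.9745
beam 3: φ=45°, α=345°
  cosα=0.9659 sinα=-0.2588 | (3,2) | tMaxX 0.3934 tMaxY 2.7432 | tΔX 1.0353 tΔY 3.8637
    t=0.3934 [x] (4,2)
    t=1.4287 [x] (5,2) — stop
  → r_3 = 1.4287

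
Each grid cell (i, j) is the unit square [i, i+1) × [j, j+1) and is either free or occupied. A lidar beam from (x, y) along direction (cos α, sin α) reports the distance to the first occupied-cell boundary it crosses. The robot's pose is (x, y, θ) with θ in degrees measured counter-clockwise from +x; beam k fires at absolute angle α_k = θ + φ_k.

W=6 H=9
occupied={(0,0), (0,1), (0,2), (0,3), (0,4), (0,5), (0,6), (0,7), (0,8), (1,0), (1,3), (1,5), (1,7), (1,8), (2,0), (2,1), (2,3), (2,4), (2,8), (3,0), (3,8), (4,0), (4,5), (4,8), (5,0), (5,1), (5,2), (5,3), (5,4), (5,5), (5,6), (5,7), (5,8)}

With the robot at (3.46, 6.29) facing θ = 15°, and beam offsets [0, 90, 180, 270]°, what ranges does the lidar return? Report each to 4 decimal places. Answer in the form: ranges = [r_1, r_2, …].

beam 1: φ=0°, α=15°
  d=(0.9659,0.2588)  start (3,6)  tX=0.5590 tY=2.7432  stride 1/|dx|=1.0353 1/|dy|=3.8637
    cross x-line → (4,6), t=0.5590
    cross x-line → (5,6), t=1.5943 (wall)
  → r_1 = 1.5943
beam 2: φ=90°, α=105°
  d=(-0.2588,0.9659)  start (3,6)  tX=1.7773 tY=0.7350  stride 1/|dx|=3.8637 1/|dy|=1.0353
    cross y-line → (3,7), t=0.7350
    cross y-line → (3,8), t=1.7703 (wall)
  → r_2 = 1.7703
beam 3: φ=180°, α=195°
  d=(-0.9659,-0.2588)  start (3,6)  tX=0.4762 tY=1.1205  stride 1/|dx|=1.0353 1/|dy|=3.8637
    cross x-line → (2,6), t=0.4762
    cross y-line → (2,5), t=1.1205
    cross x-line → (1,5), t=1.5115 (wall)
  → r_3 = 1.5115
beam 4: φ=270°, α=285°
  d=(0.2588,-0.9659)  start (3,6)  tX=2.0864 tY=0.3002  stride 1/|dx|=3.8637 1/|dy|=1.0353
    cross y-line → (3,5), t=0.3002
    cross y-line → (3,4), t=1.3355
    cross x-line → (4,4), t=2.0864
    cross y-line → (4,3), t=2.3708
    cross y-line → (4,2), t=3.4061
    cross y-line → (4,1), t=4.4413
    cross y-line → (4,0), t=5.4766 (wall)
  → r_4 = 5.4766

ranges = [1.5943, 1.7703, 1.5115, 5.4766]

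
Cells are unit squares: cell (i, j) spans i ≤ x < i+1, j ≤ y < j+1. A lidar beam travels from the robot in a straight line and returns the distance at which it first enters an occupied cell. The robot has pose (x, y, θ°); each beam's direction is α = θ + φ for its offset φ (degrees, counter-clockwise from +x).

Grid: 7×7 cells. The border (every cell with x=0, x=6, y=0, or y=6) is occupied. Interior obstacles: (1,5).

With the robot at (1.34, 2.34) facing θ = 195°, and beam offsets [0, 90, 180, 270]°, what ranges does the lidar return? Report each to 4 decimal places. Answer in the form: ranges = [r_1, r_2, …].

ranges = [0.3520, 1.3873, 4.8244, 1.3137]

beam 1: φ=0°, α=195°
  cosα=-0.9659 sinα=-0.2588 | (1,2) | tMaxX 0.3520 tMaxY 1.3137 | tΔX 1.0353 tΔY 3.8637
    t=0.3520 [x] (0,2) — stop
  → r_1 = 0.3520
beam 2: φ=90°, α=285°
  cosα=0.2588 sinα=-0.9659 | (1,2) | tMaxX 2.5500 tMaxY 0.3520 | tΔX 3.8637 tΔY 1.0353
    t=0.3520 [y] (1,1)
    t=1.3873 [y] (1,0) — stop
  → r_2 = 1.3873
beam 3: φ=180°, α=15°
  cosα=0.9659 sinα=0.2588 | (1,2) | tMaxX 0.6833 tMaxY 2.5500 | tΔX 1.0353 tΔY 3.8637
    t=0.6833 [x] (2,2)
    t=1.7186 [x] (3,2)
    t=2.5500 [y] (3,3)
    t=2.7538 [x] (4,3)
    t=3.7891 [x] (5,3)
    t=4.8244 [x] (6,3) — stop
  → r_3 = 4.8244
beam 4: φ=270°, α=105°
  cosα=-0.2588 sinα=0.9659 | (1,2) | tMaxX 1.3137 tMaxY 0.6833 | tΔX 3.8637 tΔY 1.0353
    t=0.6833 [y] (1,3)
    t=1.3137 [x] (0,3) — stop
  → r_4 = 1.3137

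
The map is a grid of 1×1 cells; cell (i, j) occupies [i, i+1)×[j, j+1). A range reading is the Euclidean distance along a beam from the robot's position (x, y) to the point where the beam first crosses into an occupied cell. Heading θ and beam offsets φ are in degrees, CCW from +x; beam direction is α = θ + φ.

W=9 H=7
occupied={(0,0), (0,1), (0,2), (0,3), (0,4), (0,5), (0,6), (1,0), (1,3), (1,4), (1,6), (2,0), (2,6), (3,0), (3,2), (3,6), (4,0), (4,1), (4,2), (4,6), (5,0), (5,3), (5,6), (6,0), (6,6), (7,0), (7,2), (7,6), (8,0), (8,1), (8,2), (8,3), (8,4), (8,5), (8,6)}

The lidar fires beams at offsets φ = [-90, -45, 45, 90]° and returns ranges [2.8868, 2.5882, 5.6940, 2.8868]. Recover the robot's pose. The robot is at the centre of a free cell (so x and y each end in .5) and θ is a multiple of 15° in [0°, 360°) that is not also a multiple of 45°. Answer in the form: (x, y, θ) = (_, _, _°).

The pose lattice has 28·16 = 448 candidates. Test each by forward raycasting.
  (6.5, 2.5, 165°): beam 1 = 3.6235 ≠ 2.8868 ✗
  (3.5, 4.5, 75°): beam 1 = 1.9319 ≠ 2.8868 ✗
  (4.5, 5.5, 30°): beam 1 = 1.7321 ≠ 2.8868 ✗
  …
  (2.5, 3.5, 330°): r_1=2.8868, r_2=2.5882, r_3=5.6940, r_4=2.8868 — all match ✓
Unique over the lattice → pose = (2.5, 3.5, 330°).

(x, y, θ) = (2.5, 3.5, 330°)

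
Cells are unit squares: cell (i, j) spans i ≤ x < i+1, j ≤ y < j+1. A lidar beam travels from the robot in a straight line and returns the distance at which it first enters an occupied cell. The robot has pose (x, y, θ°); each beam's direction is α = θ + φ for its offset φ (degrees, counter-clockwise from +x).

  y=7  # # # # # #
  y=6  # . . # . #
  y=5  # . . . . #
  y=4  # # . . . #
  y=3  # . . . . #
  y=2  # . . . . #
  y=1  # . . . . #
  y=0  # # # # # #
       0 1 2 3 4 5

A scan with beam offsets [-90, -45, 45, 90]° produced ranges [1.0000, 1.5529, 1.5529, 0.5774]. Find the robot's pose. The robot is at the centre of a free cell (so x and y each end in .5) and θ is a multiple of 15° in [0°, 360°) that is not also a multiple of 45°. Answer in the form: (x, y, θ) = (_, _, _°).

Enumerate (i+0.5, j+0.5, θ) over the 22 free cells and 16 admissible headings. For each, cast all 4 beams and compare to the given ranges.
  (2.5, 1.5, 75°): beam 1 = 1.9319 ≠ 1.0000 ✗
  (3.5, 2.5, 300°): beam 1 = 2.8868 ≠ 1.0000 ✗
  (3.5, 1.5, 150°): beam 1 = 3.0000 ≠ 1.0000 ✗
  …
  (1.5, 6.5, 330°): r_1=1.0000, r_2=1.5529, r_3=1.5529, r_4=0.5774 — all match ✓
Unique over the lattice → pose = (1.5, 6.5, 330°).

(x, y, θ) = (1.5, 6.5, 330°)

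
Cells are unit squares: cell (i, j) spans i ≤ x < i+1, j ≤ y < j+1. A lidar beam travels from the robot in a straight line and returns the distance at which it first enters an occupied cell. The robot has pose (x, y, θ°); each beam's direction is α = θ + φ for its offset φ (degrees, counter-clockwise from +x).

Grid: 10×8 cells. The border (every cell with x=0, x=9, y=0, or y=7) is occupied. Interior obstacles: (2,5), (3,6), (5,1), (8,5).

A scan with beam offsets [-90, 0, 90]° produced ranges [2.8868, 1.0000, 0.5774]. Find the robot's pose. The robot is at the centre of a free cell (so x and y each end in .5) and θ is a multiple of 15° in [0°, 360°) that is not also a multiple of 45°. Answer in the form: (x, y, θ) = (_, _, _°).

(x, y, θ) = (8.5, 2.5, 300°)

The pose lattice has 44·16 = 704 candidates. Test each by forward raycasting.
  (7.5, 4.5, 255°): beam 1 = 4.6587 ≠ 2.8868 ✗
  (1.5, 5.5, 105°): beam 1 = 0.5176 ≠ 2.8868 ✗
  (1.5, 4.5, 255°): beam 1 = 0.5176 ≠ 2.8868 ✗
  (3.5, 5.5, 330°): beam 1 = 5.0000 ≠ 2.8868 ✗
  …
  (8.5, 2.5, 300°): r_1=2.8868, r_2=1.0000, r_3=0.5774 — all match ✓
No second candidate reproduces the full scan.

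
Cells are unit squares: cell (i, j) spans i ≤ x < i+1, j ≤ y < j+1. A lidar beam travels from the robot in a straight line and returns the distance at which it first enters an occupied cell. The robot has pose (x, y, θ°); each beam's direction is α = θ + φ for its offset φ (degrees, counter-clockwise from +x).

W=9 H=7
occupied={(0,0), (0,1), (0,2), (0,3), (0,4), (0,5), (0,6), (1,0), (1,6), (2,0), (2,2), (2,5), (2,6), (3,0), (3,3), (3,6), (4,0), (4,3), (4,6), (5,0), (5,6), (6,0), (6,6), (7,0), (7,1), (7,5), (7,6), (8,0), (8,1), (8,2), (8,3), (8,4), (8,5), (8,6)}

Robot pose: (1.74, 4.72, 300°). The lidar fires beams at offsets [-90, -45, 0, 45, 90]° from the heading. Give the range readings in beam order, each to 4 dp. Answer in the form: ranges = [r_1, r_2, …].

ranges = [0.8545, 2.8591, 1.9861, 2.7819, 0.5600]

beam 1: φ=-90°, α=210°
  direction (-0.8660, -0.5000); cell (1,4); t to first gridline: x 0.8545, y 1.4400 (then +1.1547 / +2.0000)
    (0,4) via x @ 0.8545  # hit
  → r_1 = 0.8545
beam 2: φ=-45°, α=255°
  direction (-0.2588, -0.9659); cell (1,4); t to first gridline: x 2.8591, y 0.7454 (then +3.8637 / +1.0353)
    (1,3) via y @ 0.7454
    (1,2) via y @ 1.7807
    (1,1) via y @ 2.8160
    (0,1) via x @ 2.8591  # hit
  → r_2 = 2.8591
beam 3: φ=0°, α=300°
  direction (0.5000, -0.8660); cell (1,4); t to first gridline: x 0.5200, y 0.8314 (then +2.0000 / +1.1547)
    (2,4) via x @ 0.5200
    (2,3) via y @ 0.8314
    (2,2) via y @ 1.9861  # hit
  → r_3 = 1.9861
beam 4: φ=45°, α=345°
  direction (0.9659, -0.2588); cell (1,4); t to first gridline: x 0.2692, y 2.7819 (then +1.0353 / +3.8637)
    (2,4) via x @ 0.2692
    (3,4) via x @ 1.3044
    (4,4) via x @ 2.3397
    (4,3) via y @ 2.7819  # hit
  → r_4 = 2.7819
beam 5: φ=90°, α=30°
  direction (0.8660, 0.5000); cell (1,4); t to first gridline: x 0.3002, y 0.5600 (then +1.1547 / +2.0000)
    (2,4) via x @ 0.3002
    (2,5) via y @ 0.5600  # hit
  → r_5 = 0.5600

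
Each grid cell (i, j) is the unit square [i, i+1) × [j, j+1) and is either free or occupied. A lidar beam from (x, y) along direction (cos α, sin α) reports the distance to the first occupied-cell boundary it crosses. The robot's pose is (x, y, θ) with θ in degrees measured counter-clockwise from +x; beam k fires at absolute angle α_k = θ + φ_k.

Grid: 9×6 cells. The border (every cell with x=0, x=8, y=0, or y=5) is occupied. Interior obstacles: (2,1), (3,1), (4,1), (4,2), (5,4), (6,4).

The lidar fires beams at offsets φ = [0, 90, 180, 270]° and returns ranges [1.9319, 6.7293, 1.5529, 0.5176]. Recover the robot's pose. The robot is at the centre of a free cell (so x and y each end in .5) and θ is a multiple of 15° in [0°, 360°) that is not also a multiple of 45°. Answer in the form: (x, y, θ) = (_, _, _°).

The pose lattice has 22·16 = 352 candidates. Test each by forward raycasting.
  (5.5, 3.5, 105°): beam 1 = 0.5176 ≠ 1.9319 ✗
  (3.5, 2.5, 255°): beam 1 = 0.5176 ≠ 1.9319 ✗
  (5.5, 1.5, 150°): beam 1 = 0.5774 ≠ 1.9319 ✗
  (3.5, 4.5, 330°): beam 1 = 5.1962 ≠ 1.9319 ✗
  …
  (7.5, 2.5, 75°): r_1=1.9319, r_2=6.7293, r_3=1.5529, r_4=0.5176 — all match ✓
Only this pose fits every beam.

(x, y, θ) = (7.5, 2.5, 75°)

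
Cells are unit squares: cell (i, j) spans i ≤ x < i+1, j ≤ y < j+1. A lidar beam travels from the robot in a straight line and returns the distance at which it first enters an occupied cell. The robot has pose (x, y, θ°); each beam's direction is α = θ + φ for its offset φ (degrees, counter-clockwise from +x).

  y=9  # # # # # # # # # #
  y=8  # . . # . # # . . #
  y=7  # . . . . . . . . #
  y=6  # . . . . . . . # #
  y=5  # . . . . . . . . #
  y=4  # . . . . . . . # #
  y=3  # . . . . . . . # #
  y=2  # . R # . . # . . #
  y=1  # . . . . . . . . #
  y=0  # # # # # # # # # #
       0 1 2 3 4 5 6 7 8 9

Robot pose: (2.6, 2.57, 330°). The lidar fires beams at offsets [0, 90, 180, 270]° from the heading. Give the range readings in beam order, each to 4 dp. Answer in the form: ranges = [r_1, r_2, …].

ranges = [0.4619, 6.2700, 1.8475, 1.8129]

beam 1: φ=0°, α=330°
  d=(0.8660,-0.5000)  start (2,2)  tX=0.4619 tY=1.1400  stride 1/|dx|=1.1547 1/|dy|=2.0000
    cross x-line → (3,2), t=0.4619 (wall)
  → r_1 = 0.4619
beam 2: φ=90°, α=60°
  d=(0.5000,0.8660)  start (2,2)  tX=0.8000 tY=0.4965  stride 1/|dx|=2.0000 1/|dy|=1.1547
    cross y-line → (2,3), t=0.4965
    cross x-line → (3,3), t=0.8000
    cross y-line → (3,4), t=1.6512
    cross x-line → (4,4), t=2.8000
    cross y-line → (4,5), t=2.8059
    cross y-line → (4,6), t=3.9606
    cross x-line → (5,6), t=4.8000
    cross y-line → (5,7), t=5.1153
    cross y-line → (5,8), t=6.2700 (wall)
  → r_2 = 6.2700
beam 3: φ=180°, α=150°
  d=(-0.8660,0.5000)  start (2,2)  tX=0.6928 tY=0.8600  stride 1/|dx|=1.1547 1/|dy|=2.0000
    cross x-line → (1,2), t=0.6928
    cross y-line → (1,3), t=0.8600
    cross x-line → (0,3), t=1.8475 (wall)
  → r_3 = 1.8475
beam 4: φ=270°, α=240°
  d=(-0.5000,-0.8660)  start (2,2)  tX=1.2000 tY=0.6582  stride 1/|dx|=2.0000 1/|dy|=1.1547
    cross y-line → (2,1), t=0.6582
    cross x-line → (1,1), t=1.2000
    cross y-line → (1,0), t=1.8129 (wall)
  → r_4 = 1.8129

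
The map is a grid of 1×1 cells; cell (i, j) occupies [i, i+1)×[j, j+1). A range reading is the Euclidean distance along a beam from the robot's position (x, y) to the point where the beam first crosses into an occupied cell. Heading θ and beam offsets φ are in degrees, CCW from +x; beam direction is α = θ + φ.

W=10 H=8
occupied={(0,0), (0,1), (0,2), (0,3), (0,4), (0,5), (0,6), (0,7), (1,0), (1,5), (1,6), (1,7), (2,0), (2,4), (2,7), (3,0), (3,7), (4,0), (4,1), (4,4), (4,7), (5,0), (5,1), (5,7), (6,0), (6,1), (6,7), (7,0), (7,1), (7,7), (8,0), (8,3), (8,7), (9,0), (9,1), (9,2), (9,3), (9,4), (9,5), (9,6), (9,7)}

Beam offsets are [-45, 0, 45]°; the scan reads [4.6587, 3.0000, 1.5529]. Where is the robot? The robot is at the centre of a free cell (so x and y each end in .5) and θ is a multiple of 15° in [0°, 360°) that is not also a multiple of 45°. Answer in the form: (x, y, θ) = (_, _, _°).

Enumerate (i+0.5, j+0.5, θ) over the 39 free cells and 16 admissible headings. For each, cast all 3 beams and compare to the given ranges.
  (4.5, 6.5, 60°): beam 1 = 1.9319 ≠ 4.6587 ✗
  (4.5, 2.5, 165°): beam 1 = 5.0000 ≠ 4.6587 ✗
  (3.5, 5.5, 60°): beam 1 = 5.6940 ≠ 4.6587 ✗
  (6.5, 6.5, 150°): beam 1 = 0.5176 ≠ 4.6587 ✗
  …
  (4.5, 5.5, 30°): r_1=4.6587, r_2=3.0000, r_3=1.5529 — all match ✓
Only this pose fits every beam.

(x, y, θ) = (4.5, 5.5, 30°)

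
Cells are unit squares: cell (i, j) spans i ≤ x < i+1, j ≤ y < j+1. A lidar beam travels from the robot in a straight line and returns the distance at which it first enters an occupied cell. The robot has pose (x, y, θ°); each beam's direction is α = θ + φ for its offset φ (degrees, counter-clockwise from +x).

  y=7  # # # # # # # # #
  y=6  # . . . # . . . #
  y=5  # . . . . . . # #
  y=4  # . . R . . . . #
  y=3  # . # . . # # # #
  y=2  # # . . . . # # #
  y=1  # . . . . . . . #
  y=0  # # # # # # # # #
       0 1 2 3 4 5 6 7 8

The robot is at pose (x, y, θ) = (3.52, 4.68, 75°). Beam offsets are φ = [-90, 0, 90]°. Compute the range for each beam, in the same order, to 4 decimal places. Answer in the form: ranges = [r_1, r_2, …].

ranges = [2.6273, 1.8546, 2.6089]

beam 1: φ=-90°, α=345°
  cosα=0.9659 sinα=-0.2588 | (3,4) | tMaxX 0.4969 tMaxY 2.6273 | tΔX 1.0353 tΔY 3.8637
    t=0.4969 [x] (4,4)
    t=1.5322 [x] (5,4)
    t=2.5675 [x] (6,4)
    t=2.6273 [y] (6,3) — stop
  → r_1 = 2.6273
beam 2: φ=0°, α=75°
  cosα=0.2588 sinα=0.9659 | (3,4) | tMaxX 1.8546 tMaxY 0.3313 | tΔX 3.8637 tΔY 1.0353
    t=0.3313 [y] (3,5)
    t=1.3666 [y] (3,6)
    t=1.8546 [x] (4,6) — stop
  → r_2 = 1.8546
beam 3: φ=90°, α=165°
  cosα=-0.9659 sinα=0.2588 | (3,4) | tMaxX 0.5383 tMaxY 1.2364 | tΔX 1.0353 tΔY 3.8637
    t=0.5383 [x] (2,4)
    t=1.2364 [y] (2,5)
    t=1.5736 [x] (1,5)
    t=2.6089 [x] (0,5) — stop
  → r_3 = 2.6089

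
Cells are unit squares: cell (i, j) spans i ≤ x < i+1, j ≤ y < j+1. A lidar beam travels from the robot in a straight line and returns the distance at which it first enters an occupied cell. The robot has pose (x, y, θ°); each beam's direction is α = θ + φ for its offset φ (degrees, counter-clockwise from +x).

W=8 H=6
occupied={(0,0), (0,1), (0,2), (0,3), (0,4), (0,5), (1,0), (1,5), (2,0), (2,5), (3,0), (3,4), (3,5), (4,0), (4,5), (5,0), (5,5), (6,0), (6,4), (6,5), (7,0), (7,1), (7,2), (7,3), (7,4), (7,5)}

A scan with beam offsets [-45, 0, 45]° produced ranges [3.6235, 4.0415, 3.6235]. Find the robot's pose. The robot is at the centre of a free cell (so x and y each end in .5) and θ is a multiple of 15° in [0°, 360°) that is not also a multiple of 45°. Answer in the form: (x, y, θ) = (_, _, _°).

Candidates: 22 free-cell centres × 16 headings = 352 poses. Raycast each; keep the one whose scan matches to 4 dp.
  (6.5, 2.5, 255°): beam 1 = 3.0000 ≠ 3.6235 ✗
  (5.5, 4.5, 60°): beam 1 = 0.5176 ≠ 3.6235 ✗
  (4.5, 2.5, 120°): beam 1 = 2.5882 ≠ 3.6235 ✗
  …
  (3.5, 1.5, 60°): r_1=3.6235, r_2=4.0415, r_3=3.6235 — all match ✓
No second candidate reproduces the full scan.

(x, y, θ) = (3.5, 1.5, 60°)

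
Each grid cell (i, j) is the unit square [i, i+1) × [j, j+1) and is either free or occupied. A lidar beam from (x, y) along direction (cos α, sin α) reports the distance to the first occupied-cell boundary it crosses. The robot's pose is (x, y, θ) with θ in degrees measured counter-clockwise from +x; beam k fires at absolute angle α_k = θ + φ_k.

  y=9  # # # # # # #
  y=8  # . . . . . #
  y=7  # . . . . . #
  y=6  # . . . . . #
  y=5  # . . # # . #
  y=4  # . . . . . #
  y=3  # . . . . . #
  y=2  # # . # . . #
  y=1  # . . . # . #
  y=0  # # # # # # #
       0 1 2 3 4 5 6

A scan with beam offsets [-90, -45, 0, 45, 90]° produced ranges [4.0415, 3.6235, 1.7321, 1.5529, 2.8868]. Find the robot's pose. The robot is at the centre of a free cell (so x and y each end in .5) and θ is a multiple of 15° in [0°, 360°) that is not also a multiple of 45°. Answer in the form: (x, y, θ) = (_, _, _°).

(x, y, θ) = (2.5, 5.5, 150°)

The pose lattice has 35·16 = 560 candidates. Test each by forward raycasting.
  (5.5, 1.5, 15°): beam 1 = 0.5176 ≠ 4.0415 ✗
  (1.5, 7.5, 330°): beam 1 = 1.0000 ≠ 4.0415 ✗
  (2.5, 4.5, 195°): beam 1 = 4.6587 ≠ 4.0415 ✗
  …
  (2.5, 5.5, 150°): r_1=4.0415, r_2=3.6235, r_3=1.7321, r_4=1.5529, r_5=2.8868 — all match ✓
No second candidate reproduces the full scan.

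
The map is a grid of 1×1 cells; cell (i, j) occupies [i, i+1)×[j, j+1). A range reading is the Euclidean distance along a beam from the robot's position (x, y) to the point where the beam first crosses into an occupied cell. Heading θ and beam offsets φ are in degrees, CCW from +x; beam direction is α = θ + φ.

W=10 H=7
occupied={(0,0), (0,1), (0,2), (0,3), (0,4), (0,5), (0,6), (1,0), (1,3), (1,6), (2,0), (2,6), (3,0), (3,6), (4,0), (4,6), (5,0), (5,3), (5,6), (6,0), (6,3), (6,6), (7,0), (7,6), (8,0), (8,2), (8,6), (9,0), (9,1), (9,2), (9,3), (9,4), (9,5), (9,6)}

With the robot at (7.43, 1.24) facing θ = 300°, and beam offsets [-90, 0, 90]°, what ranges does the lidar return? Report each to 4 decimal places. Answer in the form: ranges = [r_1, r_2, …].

beam 1: φ=-90°, α=210°
  cosα=-0.8660 sinα=-0.5000 | (7,1) | tMaxX 0.4965 tMaxY 0.4800 | tΔX 1.1547 tΔY 2.0000
    t=0.4800 [y] (7,0) — stop
  → r_1 = 0.4800
beam 2: φ=0°, α=300°
  cosα=0.5000 sinα=-0.8660 | (7,1) | tMaxX 1.1400 tMaxY 0.2771 | tΔX 2.0000 tΔY 1.1547
    t=0.2771 [y] (7,0) — stop
  → r_2 = 0.2771
beam 3: φ=90°, α=30°
  cosα=0.8660 sinα=0.5000 | (7,1) | tMaxX 0.6582 tMaxY 1.5200 | tΔX 1.1547 tΔY 2.0000
    t=0.6582 [x] (8,1)
    t=1.5200 [y] (8,2) — stop
  → r_3 = 1.5200

ranges = [0.4800, 0.2771, 1.5200]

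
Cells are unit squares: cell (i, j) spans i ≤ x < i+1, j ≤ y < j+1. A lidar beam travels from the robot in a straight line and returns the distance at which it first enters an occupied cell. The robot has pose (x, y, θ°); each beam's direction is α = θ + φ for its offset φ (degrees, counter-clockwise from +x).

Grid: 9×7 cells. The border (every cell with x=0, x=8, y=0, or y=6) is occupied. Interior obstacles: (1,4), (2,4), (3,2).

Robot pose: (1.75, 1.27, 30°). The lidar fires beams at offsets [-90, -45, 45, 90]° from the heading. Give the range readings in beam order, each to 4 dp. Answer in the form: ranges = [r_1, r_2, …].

ranges = [0.3118, 1.0432, 2.8263, 1.5000]

beam 1: φ=-90°, α=300°
  d=(0.5000,-0.8660)  start (1,1)  tX=0.5000 tY=0.3118  stride 1/|dx|=2.0000 1/|dy|=1.1547
    cross y-line → (1,0), t=0.3118 (wall)
  → r_1 = 0.3118
beam 2: φ=-45°, α=345°
  d=(0.9659,-0.2588)  start (1,1)  tX=0.2588 tY=1.0432  stride 1/|dx|=1.0353 1/|dy|=3.8637
    cross x-line → (2,1), t=0.2588
    cross y-line → (2,0), t=1.0432 (wall)
  → r_2 = 1.0432
beam 3: φ=45°, α=75°
  d=(0.2588,0.9659)  start (1,1)  tX=0.9659 tY=0.7558  stride 1/|dx|=3.8637 1/|dy|=1.0353
    cross y-line → (1,2), t=0.7558
    cross x-line → (2,2), t=0.9659
    cross y-line → (2,3), t=1.7910
    cross y-line → (2,4), t=2.8263 (wall)
  → r_3 = 2.8263
beam 4: φ=90°, α=120°
  d=(-0.5000,0.8660)  start (1,1)  tX=1.5000 tY=0.8429  stride 1/|dx|=2.0000 1/|dy|=1.1547
    cross y-line → (1,2), t=0.8429
    cross x-line → (0,2), t=1.5000 (wall)
  → r_4 = 1.5000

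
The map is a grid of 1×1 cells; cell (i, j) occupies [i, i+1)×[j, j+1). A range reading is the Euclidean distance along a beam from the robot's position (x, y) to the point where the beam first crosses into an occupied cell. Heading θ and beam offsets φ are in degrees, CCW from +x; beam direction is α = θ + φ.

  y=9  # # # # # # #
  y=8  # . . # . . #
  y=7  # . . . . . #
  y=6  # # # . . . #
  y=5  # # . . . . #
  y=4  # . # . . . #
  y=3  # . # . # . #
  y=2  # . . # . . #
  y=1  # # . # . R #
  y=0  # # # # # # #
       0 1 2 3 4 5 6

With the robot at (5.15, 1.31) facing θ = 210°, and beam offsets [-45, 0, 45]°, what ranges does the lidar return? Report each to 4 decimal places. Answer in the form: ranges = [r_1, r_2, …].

ranges = [1.1906, 0.6200, 0.3209]

beam 1: φ=-45°, α=165°
  dir = (cos 165°, sin 165°) = (-0.9659, 0.2588); from cell (5,1)
  next x-line at t=0.1553, next y-line at t=2.6660; Δt_x=1.0353, Δt_y=3.8637
    x: enter (4,1) at t=0.1553
    x: enter (3,1) at t=1.1906 ← occupied
  → r_1 = 1.1906
beam 2: φ=0°, α=210°
  dir = (cos 210°, sin 210°) = (-0.8660, -0.5000); from cell (5,1)
  next x-line at t=0.1732, next y-line at t=0.6200; Δt_x=1.1547, Δt_y=2.0000
    x: enter (4,1) at t=0.1732
    y: enter (4,0) at t=0.6200 ← occupied
  → r_2 = 0.6200
beam 3: φ=45°, α=255°
  dir = (cos 255°, sin 255°) = (-0.2588, -0.9659); from cell (5,1)
  next x-line at t=0.5796, next y-line at t=0.3209; Δt_x=3.8637, Δt_y=1.0353
    y: enter (5,0) at t=0.3209 ← occupied
  → r_3 = 0.3209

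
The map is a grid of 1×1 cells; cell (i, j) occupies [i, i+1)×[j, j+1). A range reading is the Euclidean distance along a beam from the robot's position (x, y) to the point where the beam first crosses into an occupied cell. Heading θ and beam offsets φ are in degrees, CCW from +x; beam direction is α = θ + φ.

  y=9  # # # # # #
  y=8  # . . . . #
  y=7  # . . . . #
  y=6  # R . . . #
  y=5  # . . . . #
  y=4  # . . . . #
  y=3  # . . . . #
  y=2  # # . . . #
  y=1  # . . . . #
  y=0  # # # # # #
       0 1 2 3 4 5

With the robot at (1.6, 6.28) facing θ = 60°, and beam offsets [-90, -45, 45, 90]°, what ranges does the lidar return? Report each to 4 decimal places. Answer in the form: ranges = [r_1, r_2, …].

ranges = [3.9260, 3.5199, 2.3182, 0.6928]

beam 1: φ=-90°, α=330°
  direction (0.8660, -0.5000); cell (1,6); t to first gridline: x 0.4619, y 0.5600 (then +1.1547 / +2.0000)
    (2,6) via x @ 0.4619
    (2,5) via y @ 0.5600
    (3,5) via x @ 1.6166
    (3,4) via y @ 2.5600
    (4,4) via x @ 2.7713
    (5,4) via x @ 3.9260  # hit
  → r_1 = 3.9260
beam 2: φ=-45°, α=15°
  direction (0.9659, 0.2588); cell (1,6); t to first gridline: x 0.4141, y 2.7819 (then +1.0353 / +3.8637)
    (2,6) via x @ 0.4141
    (3,6) via x @ 1.4494
    (4,6) via x @ 2.4847
    (4,7) via y @ 2.7819
    (5,7) via x @ 3.5199  # hit
  → r_2 = 3.5199
beam 3: φ=45°, α=105°
  direction (-0.2588, 0.9659); cell (1,6); t to first gridline: x 2.3182, y 0.7454 (then +3.8637 / +1.0353)
    (1,7) via y @ 0.7454
    (1,8) via y @ 1.7807
    (0,8) via x @ 2.3182  # hit
  → r_3 = 2.3182
beam 4: φ=90°, α=150°
  direction (-0.8660, 0.5000); cell (1,6); t to first gridline: x 0.6928, y 1.4400 (then +1.1547 / +2.0000)
    (0,6) via x @ 0.6928  # hit
  → r_4 = 0.6928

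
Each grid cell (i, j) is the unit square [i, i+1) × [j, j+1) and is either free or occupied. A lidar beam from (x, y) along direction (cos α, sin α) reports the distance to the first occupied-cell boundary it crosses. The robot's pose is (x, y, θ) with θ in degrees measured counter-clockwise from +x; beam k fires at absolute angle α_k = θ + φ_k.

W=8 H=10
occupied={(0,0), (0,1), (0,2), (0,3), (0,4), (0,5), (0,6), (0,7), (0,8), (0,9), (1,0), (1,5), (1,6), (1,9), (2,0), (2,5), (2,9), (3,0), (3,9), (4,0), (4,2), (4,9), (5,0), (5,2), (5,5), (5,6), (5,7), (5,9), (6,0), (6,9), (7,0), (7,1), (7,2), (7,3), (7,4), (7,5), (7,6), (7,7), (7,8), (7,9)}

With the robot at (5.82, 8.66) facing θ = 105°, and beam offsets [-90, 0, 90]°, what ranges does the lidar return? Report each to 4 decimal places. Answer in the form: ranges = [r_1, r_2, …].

beam 1: φ=-90°, α=15°
  dir = (cos 15°, sin 15°) = (0.9659, 0.2588); from cell (5,8)
  next x-line at t=0.1863, next y-line at t=1.3137; Δt_x=1.0353, Δt_y=3.8637
    x: enter (6,8) at t=0.1863
    x: enter (7,8) at t=1.2216 ← occupied
  → r_1 = 1.2216
beam 2: φ=0°, α=105°
  dir = (cos 105°, sin 105°) = (-0.2588, 0.9659); from cell (5,8)
  next x-line at t=3.1682, next y-line at t=0.3520; Δt_x=3.8637, Δt_y=1.0353
    y: enter (5,9) at t=0.3520 ← occupied
  → r_2 = 0.3520
beam 3: φ=90°, α=195°
  dir = (cos 195°, sin 195°) = (-0.9659, -0.2588); from cell (5,8)
  next x-line at t=0.8489, next y-line at t=2.5500; Δt_x=1.0353, Δt_y=3.8637
    x: enter (4,8) at t=0.8489
    x: enter (3,8) at t=1.8842
    y: enter (3,7) at t=2.5500
    x: enter (2,7) at t=2.9195
    x: enter (1,7) at t=3.9548
    x: enter (0,7) at t=4.9900 ← occupied
  → r_3 = 4.9900

ranges = [1.2216, 0.3520, 4.9900]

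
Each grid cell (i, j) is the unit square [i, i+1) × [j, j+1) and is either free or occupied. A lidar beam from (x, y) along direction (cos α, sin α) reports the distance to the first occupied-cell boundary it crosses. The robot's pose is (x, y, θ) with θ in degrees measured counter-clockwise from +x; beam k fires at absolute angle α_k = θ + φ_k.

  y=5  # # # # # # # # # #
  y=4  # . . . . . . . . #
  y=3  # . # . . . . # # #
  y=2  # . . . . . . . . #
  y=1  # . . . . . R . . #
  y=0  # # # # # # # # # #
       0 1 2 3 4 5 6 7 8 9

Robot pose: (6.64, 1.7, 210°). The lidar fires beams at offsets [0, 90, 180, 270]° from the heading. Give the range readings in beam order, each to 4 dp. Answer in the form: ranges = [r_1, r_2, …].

ranges = [1.4000, 0.8083, 2.6000, 3.8105]

beam 1: φ=0°, α=210°
  dir = (cos 210°, sin 210°) = (-0.8660, -0.5000); from cell (6,1)
  next x-line at t=0.7390, next y-line at t=1.4000; Δt_x=1.1547, Δt_y=2.0000
    x: enter (5,1) at t=0.7390
    y: enter (5,0) at t=1.4000 ← occupied
  → r_1 = 1.4000
beam 2: φ=90°, α=300°
  dir = (cos 300°, sin 300°) = (0.5000, -0.8660); from cell (6,1)
  next x-line at t=0.7200, next y-line at t=0.8083; Δt_x=2.0000, Δt_y=1.1547
    x: enter (7,1) at t=0.7200
    y: enter (7,0) at t=0.8083 ← occupied
  → r_2 = 0.8083
beam 3: φ=180°, α=30°
  dir = (cos 30°, sin 30°) = (0.8660, 0.5000); from cell (6,1)
  next x-line at t=0.4157, next y-line at t=0.6000; Δt_x=1.1547, Δt_y=2.0000
    x: enter (7,1) at t=0.4157
    y: enter (7,2) at t=0.6000
    x: enter (8,2) at t=1.5704
    y: enter (8,3) at t=2.6000 ← occupied
  → r_3 = 2.6000
beam 4: φ=270°, α=120°
  dir = (cos 120°, sin 120°) = (-0.5000, 0.8660); from cell (6,1)
  next x-line at t=1.2800, next y-line at t=0.3464; Δt_x=2.0000, Δt_y=1.1547
    y: enter (6,2) at t=0.3464
    x: enter (5,2) at t=1.2800
    y: enter (5,3) at t=1.5011
    y: enter (5,4) at t=2.6558
    x: enter (4,4) at t=3.2800
    y: enter (4,5) at t=3.8105 ← occupied
  → r_4 = 3.8105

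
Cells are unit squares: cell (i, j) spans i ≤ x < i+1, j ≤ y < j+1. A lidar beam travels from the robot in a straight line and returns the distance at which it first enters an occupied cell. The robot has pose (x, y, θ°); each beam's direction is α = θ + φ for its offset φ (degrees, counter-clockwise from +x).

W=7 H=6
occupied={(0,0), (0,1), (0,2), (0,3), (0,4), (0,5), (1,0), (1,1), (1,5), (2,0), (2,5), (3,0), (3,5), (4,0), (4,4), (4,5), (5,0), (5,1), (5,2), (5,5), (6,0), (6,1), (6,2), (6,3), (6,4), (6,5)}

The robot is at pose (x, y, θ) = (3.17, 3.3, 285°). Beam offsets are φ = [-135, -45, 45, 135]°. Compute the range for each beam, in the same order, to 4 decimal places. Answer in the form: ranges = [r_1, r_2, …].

ranges = [2.5057, 2.3400, 2.1131, 1.6600]

beam 1: φ=-135°, α=150°
  dir = (cos 150°, sin 150°) = (-0.8660, 0.5000); from cell (3,3)
  next x-line at t=0.1963, next y-line at t=1.4000; Δt_x=1.1547, Δt_y=2.0000
    x: enter (2,3) at t=0.1963
    x: enter (1,3) at t=1.3510
    y: enter (1,4) at t=1.4000
    x: enter (0,4) at t=2.5057 ← occupied
  → r_1 = 2.5057
beam 2: φ=-45°, α=240°
  dir = (cos 240°, sin 240°) = (-0.5000, -0.8660); from cell (3,3)
  next x-line at t=0.3400, next y-line at t=0.3464; Δt_x=2.0000, Δt_y=1.1547
    x: enter (2,3) at t=0.3400
    y: enter (2,2) at t=0.3464
    y: enter (2,1) at t=1.5011
    x: enter (1,1) at t=2.3400 ← occupied
  → r_2 = 2.3400
beam 3: φ=45°, α=330°
  dir = (cos 330°, sin 330°) = (0.8660, -0.5000); from cell (3,3)
  next x-line at t=0.9584, next y-line at t=0.6000; Δt_x=1.1547, Δt_y=2.0000
    y: enter (3,2) at t=0.6000
    x: enter (4,2) at t=0.9584
    x: enter (5,2) at t=2.1131 ← occupied
  → r_3 = 2.1131
beam 4: φ=135°, α=60°
  dir = (cos 60°, sin 60°) = (0.5000, 0.8660); from cell (3,3)
  next x-line at t=1.6600, next y-line at t=0.8083; Δt_x=2.0000, Δt_y=1.1547
    y: enter (3,4) at t=0.8083
    x: enter (4,4) at t=1.6600 ← occupied
  → r_4 = 1.6600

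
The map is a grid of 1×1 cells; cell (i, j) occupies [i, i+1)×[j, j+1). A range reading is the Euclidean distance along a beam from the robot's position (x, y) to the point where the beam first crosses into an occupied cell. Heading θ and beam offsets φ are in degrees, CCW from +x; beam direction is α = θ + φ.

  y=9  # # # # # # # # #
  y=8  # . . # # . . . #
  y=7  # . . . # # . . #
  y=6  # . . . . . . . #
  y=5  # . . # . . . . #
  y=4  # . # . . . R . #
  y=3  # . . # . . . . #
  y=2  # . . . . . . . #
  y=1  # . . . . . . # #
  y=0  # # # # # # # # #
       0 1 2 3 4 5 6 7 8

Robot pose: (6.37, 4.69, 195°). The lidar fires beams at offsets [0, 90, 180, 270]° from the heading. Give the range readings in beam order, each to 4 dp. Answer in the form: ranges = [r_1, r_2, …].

beam 1: φ=0°, α=195°
  cosα=-0.9659 sinα=-0.2588 | (6,4) | tMaxX 0.3831 tMaxY 2.6660 | tΔX 1.0353 tΔY 3.8637
    t=0.3831 [x] (5,4)
    t=1.4183 [x] (4,4)
    t=2.4536 [x] (3,4)
    t=2.6660 [y] (3,3) — stop
  → r_1 = 2.6660
beam 2: φ=90°, α=285°
  cosα=0.2588 sinα=-0.9659 | (6,4) | tMaxX 2.4341 tMaxY 0.7143 | tΔX 3.8637 tΔY 1.0353
    t=0.7143 [y] (6,3)
    t=1.7496 [y] (6,2)
    t=2.4341 [x] (7,2)
    t=2.7849 [y] (7,1) — stop
  → r_2 = 2.7849
beam 3: φ=180°, α=15°
  cosα=0.9659 sinα=0.2588 | (6,4) | tMaxX 0.6522 tMaxY 1.1977 | tΔX 1.0353 tΔY 3.8637
    t=0.6522 [x] (7,4)
    t=1.1977 [y] (7,5)
    t=1.6875 [x] (8,5) — stop
  → r_3 = 1.6875
beam 4: φ=270°, α=105°
  cosα=-0.2588 sinα=0.9659 | (6,4) | tMaxX 1.4296 tMaxY 0.3209 | tΔX 3.8637 tΔY 1.0353
    t=0.3209 [y] (6,5)
    t=1.3562 [y] (6,6)
    t=1.4296 [x] (5,6)
    t=2.3915 [y] (5,7) — stop
  → r_4 = 2.3915

ranges = [2.6660, 2.7849, 1.6875, 2.3915]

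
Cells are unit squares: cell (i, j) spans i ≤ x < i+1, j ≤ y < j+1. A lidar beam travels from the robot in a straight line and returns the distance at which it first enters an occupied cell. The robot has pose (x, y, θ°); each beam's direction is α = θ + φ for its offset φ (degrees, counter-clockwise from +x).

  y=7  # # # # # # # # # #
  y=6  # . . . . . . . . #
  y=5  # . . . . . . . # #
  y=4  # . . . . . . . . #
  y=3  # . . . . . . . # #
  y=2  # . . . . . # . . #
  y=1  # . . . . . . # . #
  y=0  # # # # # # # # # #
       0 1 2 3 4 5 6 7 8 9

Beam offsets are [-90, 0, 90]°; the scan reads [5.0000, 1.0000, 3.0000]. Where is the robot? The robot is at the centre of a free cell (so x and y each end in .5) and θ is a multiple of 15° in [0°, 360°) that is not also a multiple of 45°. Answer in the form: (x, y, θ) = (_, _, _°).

Candidates: 44 free-cell centres × 16 headings = 704 poses. Raycast each; keep the one whose scan matches to 4 dp.
  (1.5, 3.5, 345°): beam 1 = 1.9319 ≠ 5.0000 ✗
  (8.5, 2.5, 240°): beam 1 = 8.6603 ≠ 5.0000 ✗
  (5.5, 6.5, 285°): beam 1 = 4.6587 ≠ 5.0000 ✗
  …
  (5.5, 3.5, 300°): r_1=5.0000, r_2=1.0000, r_3=3.0000 — all match ✓
Only this pose fits every beam.

(x, y, θ) = (5.5, 3.5, 300°)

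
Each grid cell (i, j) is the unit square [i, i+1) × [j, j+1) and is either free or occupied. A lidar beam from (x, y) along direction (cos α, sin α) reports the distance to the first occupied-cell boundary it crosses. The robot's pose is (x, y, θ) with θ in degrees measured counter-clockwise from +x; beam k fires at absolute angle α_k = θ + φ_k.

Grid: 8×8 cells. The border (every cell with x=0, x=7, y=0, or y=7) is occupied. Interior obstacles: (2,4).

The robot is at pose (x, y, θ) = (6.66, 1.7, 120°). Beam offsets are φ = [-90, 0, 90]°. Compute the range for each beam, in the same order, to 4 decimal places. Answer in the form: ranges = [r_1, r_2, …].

ranges = [0.3926, 6.1199, 1.4000]

beam 1: φ=-90°, α=30°
  direction (0.8660, 0.5000); cell (6,1); t to first gridline: x 0.3926, y 0.6000 (then +1.1547 / +2.0000)
    (7,1) via x @ 0.3926  # hit
  → r_1 = 0.3926
beam 2: φ=0°, α=120°
  direction (-0.5000, 0.8660); cell (6,1); t to first gridline: x 1.3200, y 0.3464 (then +2.0000 / +1.1547)
    (6,2) via y @ 0.3464
    (5,2) via x @ 1.3200
    (5,3) via y @ 1.5011
    (5,4) via y @ 2.6558
    (4,4) via x @ 3.3200
    (4,5) via y @ 3.8105
    (4,6) via y @ 4.9652
    (3,6) via x @ 5.3200
    (3,7) via y @ 6.1199  # hit
  → r_2 = 6.1199
beam 3: φ=90°, α=210°
  direction (-0.8660, -0.5000); cell (6,1); t to first gridline: x 0.7621, y 1.4000 (then +1.1547 / +2.0000)
    (5,1) via x @ 0.7621
    (5,0) via y @ 1.4000  # hit
  → r_3 = 1.4000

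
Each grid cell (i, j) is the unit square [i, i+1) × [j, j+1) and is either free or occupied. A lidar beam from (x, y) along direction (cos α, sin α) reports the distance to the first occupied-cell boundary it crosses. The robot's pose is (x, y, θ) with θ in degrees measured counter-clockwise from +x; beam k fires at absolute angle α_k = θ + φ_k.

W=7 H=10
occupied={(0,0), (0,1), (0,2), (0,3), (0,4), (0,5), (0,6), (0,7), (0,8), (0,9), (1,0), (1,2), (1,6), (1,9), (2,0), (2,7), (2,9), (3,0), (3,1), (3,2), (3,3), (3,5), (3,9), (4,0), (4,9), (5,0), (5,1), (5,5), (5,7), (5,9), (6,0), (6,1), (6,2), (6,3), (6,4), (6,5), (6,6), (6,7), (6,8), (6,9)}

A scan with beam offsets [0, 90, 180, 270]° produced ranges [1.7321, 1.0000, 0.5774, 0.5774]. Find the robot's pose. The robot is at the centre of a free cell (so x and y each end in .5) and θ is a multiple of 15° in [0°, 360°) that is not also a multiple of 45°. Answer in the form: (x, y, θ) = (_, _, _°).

The pose lattice has 30·16 = 480 candidates. Test each by forward raycasting.
  (2.5, 6.5, 30°): beam 1 = 2.8868 ≠ 1.7321 ✗
  (5.5, 2.5, 195°): beam 1 = 1.5529 ≠ 1.7321 ✗
  (5.5, 3.5, 75°): beam 1 = 1.5529 ≠ 1.7321 ✗
  …
  (5.5, 4.5, 210°): r_1=1.7321, r_2=1.0000, r_3=0.5774, r_4=0.5774 — all match ✓
No second candidate reproduces the full scan.

(x, y, θ) = (5.5, 4.5, 210°)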